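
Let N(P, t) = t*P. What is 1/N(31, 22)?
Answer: 1/682 ≈ 0.0014663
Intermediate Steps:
N(P, t) = P*t
1/N(31, 22) = 1/(31*22) = 1/682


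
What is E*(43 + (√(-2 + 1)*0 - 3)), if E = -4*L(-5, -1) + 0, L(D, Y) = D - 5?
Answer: 1600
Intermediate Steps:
L(D, Y) = -5 + D
E = 40 (E = -4*(-5 - 5) + 0 = -4*(-10) + 0 = 40 + 0 = 40)
E*(43 + (√(-2 + 1)*0 - 3)) = 40*(43 + (√(-2 + 1)*0 - 3)) = 40*(43 + (√(-1)*0 - 3)) = 40*(43 + (I*0 - 3)) = 40*(43 + (0 - 3)) = 40*(43 - 3) = 40*40 = 1600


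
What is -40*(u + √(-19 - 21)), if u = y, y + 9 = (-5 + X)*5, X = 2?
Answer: 960 - 80*I*√10 ≈ 960.0 - 252.98*I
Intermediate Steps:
y = -24 (y = -9 + (-5 + 2)*5 = -9 - 3*5 = -9 - 15 = -24)
u = -24
-40*(u + √(-19 - 21)) = -40*(-24 + √(-19 - 21)) = -40*(-24 + √(-40)) = -40*(-24 + 2*I*√10) = 960 - 80*I*√10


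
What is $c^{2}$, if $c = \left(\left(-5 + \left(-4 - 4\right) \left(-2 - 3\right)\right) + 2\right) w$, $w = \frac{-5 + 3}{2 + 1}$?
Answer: $\frac{5476}{9} \approx 608.44$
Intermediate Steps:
$w = - \frac{2}{3} \approx -0.66667$
$c = - \frac{74}{3}$ ($c = \left(\left(-5 + \left(-4 - 4\right) \left(-2 - 3\right)\right) + 2\right) \left(- \frac{2}{3}\right) = \left(\left(-5 - -40\right) + 2\right) \left(- \frac{2}{3}\right) = \left(\left(-5 + 40\right) + 2\right) \left(- \frac{2}{3}\right) = \left(35 + 2\right) \left(- \frac{2}{3}\right) = 37 \left(- \frac{2}{3}\right) = - \frac{74}{3} \approx -24.667$)
$c^{2} = \left(- \frac{74}{3}\right)^{2} = \frac{5476}{9}$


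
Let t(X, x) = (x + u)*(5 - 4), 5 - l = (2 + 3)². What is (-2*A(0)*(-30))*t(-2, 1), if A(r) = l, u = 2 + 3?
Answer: -7200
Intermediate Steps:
u = 5
l = -20 (l = 5 - (2 + 3)² = 5 - 1*5² = 5 - 1*25 = 5 - 25 = -20)
A(r) = -20
t(X, x) = 5 + x (t(X, x) = (x + 5)*(5 - 4) = (5 + x)*1 = 5 + x)
(-2*A(0)*(-30))*t(-2, 1) = (-2*(-20)*(-30))*(5 + 1) = (40*(-30))*6 = -1200*6 = -7200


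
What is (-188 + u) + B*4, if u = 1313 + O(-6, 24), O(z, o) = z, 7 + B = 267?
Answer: 2159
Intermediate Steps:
B = 260 (B = -7 + 267 = 260)
u = 1307 (u = 1313 - 6 = 1307)
(-188 + u) + B*4 = (-188 + 1307) + 260*4 = 1119 + 1040 = 2159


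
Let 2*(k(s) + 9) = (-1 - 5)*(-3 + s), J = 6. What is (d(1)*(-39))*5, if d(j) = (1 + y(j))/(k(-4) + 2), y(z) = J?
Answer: -195/2 ≈ -97.500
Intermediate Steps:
y(z) = 6
k(s) = -3*s (k(s) = -9 + ((-1 - 5)*(-3 + s))/2 = -9 + (-6*(-3 + s))/2 = -9 + (18 - 6*s)/2 = -9 + (9 - 3*s) = -3*s)
d(j) = 1/2 (d(j) = (1 + 6)/(-3*(-4) + 2) = 7/(12 + 2) = 7/14 = 7*(1/14) = 1/2)
(d(1)*(-39))*5 = ((1/2)*(-39))*5 = -39/2*5 = -195/2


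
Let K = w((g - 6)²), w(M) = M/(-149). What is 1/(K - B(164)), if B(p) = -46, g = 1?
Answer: 149/6829 ≈ 0.021819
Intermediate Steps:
w(M) = -M/149 (w(M) = M*(-1/149) = -M/149)
K = -25/149 (K = -(1 - 6)²/149 = -1/149*(-5)² = -1/149*25 = -25/149 ≈ -0.16779)
1/(K - B(164)) = 1/(-25/149 - 1*(-46)) = 1/(-25/149 + 46) = 1/(6829/149) = 149/6829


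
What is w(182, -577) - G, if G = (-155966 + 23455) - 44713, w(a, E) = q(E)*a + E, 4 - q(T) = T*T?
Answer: -60415703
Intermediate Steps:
q(T) = 4 - T² (q(T) = 4 - T*T = 4 - T²)
w(a, E) = E + a*(4 - E²) (w(a, E) = (4 - E²)*a + E = a*(4 - E²) + E = E + a*(4 - E²))
G = -177224 (G = -132511 - 44713 = -177224)
w(182, -577) - G = (-577 - 1*182*(-4 + (-577)²)) - 1*(-177224) = (-577 - 1*182*(-4 + 332929)) + 177224 = (-577 - 1*182*332925) + 177224 = (-577 - 60592350) + 177224 = -60592927 + 177224 = -60415703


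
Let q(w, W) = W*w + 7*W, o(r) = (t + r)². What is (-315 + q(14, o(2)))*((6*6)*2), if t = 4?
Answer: 31752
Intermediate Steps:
o(r) = (4 + r)²
q(w, W) = 7*W + W*w
(-315 + q(14, o(2)))*((6*6)*2) = (-315 + (4 + 2)²*(7 + 14))*((6*6)*2) = (-315 + 6²*21)*(36*2) = (-315 + 36*21)*72 = (-315 + 756)*72 = 441*72 = 31752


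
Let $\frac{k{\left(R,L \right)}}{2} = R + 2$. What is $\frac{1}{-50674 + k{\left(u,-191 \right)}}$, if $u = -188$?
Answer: $- \frac{1}{51046} \approx -1.959 \cdot 10^{-5}$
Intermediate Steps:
$k{\left(R,L \right)} = 4 + 2 R$ ($k{\left(R,L \right)} = 2 \left(R + 2\right) = 2 \left(2 + R\right) = 4 + 2 R$)
$\frac{1}{-50674 + k{\left(u,-191 \right)}} = \frac{1}{-50674 + \left(4 + 2 \left(-188\right)\right)} = \frac{1}{-50674 + \left(4 - 376\right)} = \frac{1}{-50674 - 372} = \frac{1}{-51046} = - \frac{1}{51046}$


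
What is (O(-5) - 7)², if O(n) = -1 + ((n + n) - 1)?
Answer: 361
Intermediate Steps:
O(n) = -2 + 2*n (O(n) = -1 + (2*n - 1) = -1 + (-1 + 2*n) = -2 + 2*n)
(O(-5) - 7)² = ((-2 + 2*(-5)) - 7)² = ((-2 - 10) - 7)² = (-12 - 7)² = (-19)² = 361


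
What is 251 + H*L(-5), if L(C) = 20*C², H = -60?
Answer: -29749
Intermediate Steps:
251 + H*L(-5) = 251 - 1200*(-5)² = 251 - 1200*25 = 251 - 60*500 = 251 - 30000 = -29749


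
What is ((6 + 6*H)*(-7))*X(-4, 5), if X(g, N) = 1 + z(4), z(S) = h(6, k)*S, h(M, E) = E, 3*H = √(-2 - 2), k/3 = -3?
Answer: 1470 + 980*I ≈ 1470.0 + 980.0*I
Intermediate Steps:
k = -9 (k = 3*(-3) = -9)
H = 2*I/3 (H = √(-2 - 2)/3 = √(-4)/3 = (2*I)/3 = 2*I/3 ≈ 0.66667*I)
z(S) = -9*S
X(g, N) = -35 (X(g, N) = 1 - 9*4 = 1 - 36 = -35)
((6 + 6*H)*(-7))*X(-4, 5) = ((6 + 6*(2*I/3))*(-7))*(-35) = ((6 + 4*I)*(-7))*(-35) = (-42 - 28*I)*(-35) = 1470 + 980*I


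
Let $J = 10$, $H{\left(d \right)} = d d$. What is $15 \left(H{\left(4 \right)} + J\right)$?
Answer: $390$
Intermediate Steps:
$H{\left(d \right)} = d^{2}$
$15 \left(H{\left(4 \right)} + J\right) = 15 \left(4^{2} + 10\right) = 15 \left(16 + 10\right) = 15 \cdot 26 = 390$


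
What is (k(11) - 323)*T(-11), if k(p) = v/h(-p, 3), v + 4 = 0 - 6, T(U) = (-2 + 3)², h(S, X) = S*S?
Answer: -39093/121 ≈ -323.08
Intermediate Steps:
h(S, X) = S²
T(U) = 1 (T(U) = 1² = 1)
v = -10 (v = -4 + (0 - 6) = -4 - 6 = -10)
k(p) = -10/p²
(k(11) - 323)*T(-11) = (-10/11² - 323)*1 = (-10*1/121 - 323)*1 = (-10/121 - 323)*1 = -39093/121*1 = -39093/121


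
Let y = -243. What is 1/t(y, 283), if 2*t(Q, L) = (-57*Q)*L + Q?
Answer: 1/1959795 ≈ 5.1026e-7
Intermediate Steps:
t(Q, L) = Q/2 - 57*L*Q/2 (t(Q, L) = ((-57*Q)*L + Q)/2 = (-57*L*Q + Q)/2 = (Q - 57*L*Q)/2 = Q/2 - 57*L*Q/2)
1/t(y, 283) = 1/((½)*(-243)*(1 - 57*283)) = 1/((½)*(-243)*(1 - 16131)) = 1/((½)*(-243)*(-16130)) = 1/1959795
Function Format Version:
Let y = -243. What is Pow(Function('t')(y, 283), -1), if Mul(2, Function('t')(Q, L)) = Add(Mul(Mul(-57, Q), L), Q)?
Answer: Rational(1, 1959795) ≈ 5.1026e-7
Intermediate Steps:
Function('t')(Q, L) = Add(Mul(Rational(1, 2), Q), Mul(Rational(-57, 2), L, Q)) (Function('t')(Q, L) = Mul(Rational(1, 2), Add(Mul(Mul(-57, Q), L), Q)) = Mul(Rational(1, 2), Add(Mul(-57, L, Q), Q)) = Mul(Rational(1, 2), Add(Q, Mul(-57, L, Q))) = Add(Mul(Rational(1, 2), Q), Mul(Rational(-57, 2), L, Q)))
Pow(Function('t')(y, 283), -1) = Pow(Mul(Rational(1, 2), -243, Add(1, Mul(-57, 283))), -1) = Pow(Mul(Rational(1, 2), -243, Add(1, -16131)), -1) = Pow(Mul(Rational(1, 2), -243, -16130), -1) = Pow(1959795, -1) = Rational(1, 1959795)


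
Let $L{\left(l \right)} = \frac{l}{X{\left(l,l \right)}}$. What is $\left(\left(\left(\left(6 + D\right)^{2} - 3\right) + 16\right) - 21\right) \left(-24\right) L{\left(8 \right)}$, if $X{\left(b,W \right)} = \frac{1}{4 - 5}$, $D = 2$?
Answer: $10752$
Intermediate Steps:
$X{\left(b,W \right)} = -1$ ($X{\left(b,W \right)} = \frac{1}{-1} = -1$)
$L{\left(l \right)} = - l$ ($L{\left(l \right)} = \frac{l}{-1} = l \left(-1\right) = - l$)
$\left(\left(\left(\left(6 + D\right)^{2} - 3\right) + 16\right) - 21\right) \left(-24\right) L{\left(8 \right)} = \left(\left(\left(\left(6 + 2\right)^{2} - 3\right) + 16\right) - 21\right) \left(-24\right) \left(\left(-1\right) 8\right) = \left(\left(\left(8^{2} - 3\right) + 16\right) - 21\right) \left(-24\right) \left(-8\right) = \left(\left(\left(64 - 3\right) + 16\right) - 21\right) \left(-24\right) \left(-8\right) = \left(\left(61 + 16\right) - 21\right) \left(-24\right) \left(-8\right) = \left(77 - 21\right) \left(-24\right) \left(-8\right) = 56 \left(-24\right) \left(-8\right) = \left(-1344\right) \left(-8\right) = 10752$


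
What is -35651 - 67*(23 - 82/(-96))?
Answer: -1787963/48 ≈ -37249.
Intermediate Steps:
-35651 - 67*(23 - 82/(-96)) = -35651 - 67*(23 - 82*(-1/96)) = -35651 - 67*(23 + 41/48) = -35651 - 67*1145/48 = -35651 - 76715/48 = -1787963/48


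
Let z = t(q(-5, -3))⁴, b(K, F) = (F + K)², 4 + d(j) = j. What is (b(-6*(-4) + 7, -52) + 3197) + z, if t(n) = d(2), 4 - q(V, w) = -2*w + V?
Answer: 3654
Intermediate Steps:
d(j) = -4 + j
q(V, w) = 4 - V + 2*w (q(V, w) = 4 - (-2*w + V) = 4 - (V - 2*w) = 4 + (-V + 2*w) = 4 - V + 2*w)
t(n) = -2 (t(n) = -4 + 2 = -2)
z = 16 (z = (-2)⁴ = 16)
(b(-6*(-4) + 7, -52) + 3197) + z = ((-52 + (-6*(-4) + 7))² + 3197) + 16 = ((-52 + (24 + 7))² + 3197) + 16 = ((-52 + 31)² + 3197) + 16 = ((-21)² + 3197) + 16 = (441 + 3197) + 16 = 3638 + 16 = 3654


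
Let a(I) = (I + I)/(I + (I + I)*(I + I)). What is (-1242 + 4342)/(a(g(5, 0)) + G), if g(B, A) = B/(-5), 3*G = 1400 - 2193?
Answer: -620/53 ≈ -11.698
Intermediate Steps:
G = -793/3 (G = (1400 - 2193)/3 = (⅓)*(-793) = -793/3 ≈ -264.33)
g(B, A) = -B/5 (g(B, A) = B*(-⅕) = -B/5)
a(I) = 2*I/(I + 4*I²) (a(I) = (2*I)/(I + (2*I)*(2*I)) = (2*I)/(I + 4*I²) = 2*I/(I + 4*I²))
(-1242 + 4342)/(a(g(5, 0)) + G) = (-1242 + 4342)/(2/(1 + 4*(-⅕*5)) - 793/3) = 3100/(2/(1 + 4*(-1)) - 793/3) = 3100/(2/(1 - 4) - 793/3) = 3100/(2/(-3) - 793/3) = 3100/(2*(-⅓) - 793/3) = 3100/(-⅔ - 793/3) = 3100/(-265) = 3100*(-1/265) = -620/53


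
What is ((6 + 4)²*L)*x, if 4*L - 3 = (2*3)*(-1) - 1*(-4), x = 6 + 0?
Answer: 150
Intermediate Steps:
x = 6
L = ¼ (L = ¾ + ((2*3)*(-1) - 1*(-4))/4 = ¾ + (6*(-1) + 4)/4 = ¾ + (-6 + 4)/4 = ¾ + (¼)*(-2) = ¾ - ½ = ¼ ≈ 0.25000)
((6 + 4)²*L)*x = ((6 + 4)²*(¼))*6 = (10²*(¼))*6 = (100*(¼))*6 = 25*6 = 150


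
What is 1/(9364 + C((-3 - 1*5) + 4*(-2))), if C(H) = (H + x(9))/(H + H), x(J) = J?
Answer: 32/299655 ≈ 0.00010679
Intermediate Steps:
C(H) = (9 + H)/(2*H) (C(H) = (H + 9)/(H + H) = (9 + H)/((2*H)) = (9 + H)*(1/(2*H)) = (9 + H)/(2*H))
1/(9364 + C((-3 - 1*5) + 4*(-2))) = 1/(9364 + (9 + ((-3 - 1*5) + 4*(-2)))/(2*((-3 - 1*5) + 4*(-2)))) = 1/(9364 + (9 + ((-3 - 5) - 8))/(2*((-3 - 5) - 8))) = 1/(9364 + (9 + (-8 - 8))/(2*(-8 - 8))) = 1/(9364 + (½)*(9 - 16)/(-16)) = 1/(9364 + (½)*(-1/16)*(-7)) = 1/(9364 + 7/32) = 1/(299655/32) = 32/299655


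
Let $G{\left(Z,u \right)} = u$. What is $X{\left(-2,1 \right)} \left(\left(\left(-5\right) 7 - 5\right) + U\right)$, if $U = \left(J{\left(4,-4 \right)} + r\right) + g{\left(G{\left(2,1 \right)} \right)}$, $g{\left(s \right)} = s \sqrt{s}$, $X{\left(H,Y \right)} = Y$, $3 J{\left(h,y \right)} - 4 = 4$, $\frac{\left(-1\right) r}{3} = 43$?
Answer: $- \frac{496}{3} \approx -165.33$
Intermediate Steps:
$r = -129$ ($r = \left(-3\right) 43 = -129$)
$J{\left(h,y \right)} = \frac{8}{3}$ ($J{\left(h,y \right)} = \frac{4}{3} + \frac{1}{3} \cdot 4 = \frac{4}{3} + \frac{4}{3} = \frac{8}{3}$)
$g{\left(s \right)} = s^{\frac{3}{2}}$
$U = - \frac{376}{3}$ ($U = \left(\frac{8}{3} - 129\right) + 1^{\frac{3}{2}} = - \frac{379}{3} + 1 = - \frac{376}{3} \approx -125.33$)
$X{\left(-2,1 \right)} \left(\left(\left(-5\right) 7 - 5\right) + U\right) = 1 \left(\left(\left(-5\right) 7 - 5\right) - \frac{376}{3}\right) = 1 \left(\left(-35 - 5\right) - \frac{376}{3}\right) = 1 \left(-40 - \frac{376}{3}\right) = 1 \left(- \frac{496}{3}\right) = - \frac{496}{3}$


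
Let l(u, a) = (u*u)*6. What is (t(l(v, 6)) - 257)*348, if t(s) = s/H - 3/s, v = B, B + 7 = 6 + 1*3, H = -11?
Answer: -1985253/22 ≈ -90239.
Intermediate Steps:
B = 2 (B = -7 + (6 + 1*3) = -7 + (6 + 3) = -7 + 9 = 2)
v = 2
l(u, a) = 6*u**2 (l(u, a) = u**2*6 = 6*u**2)
t(s) = -3/s - s/11 (t(s) = s/(-11) - 3/s = s*(-1/11) - 3/s = -s/11 - 3/s = -3/s - s/11)
(t(l(v, 6)) - 257)*348 = ((-3/(6*2**2) - 6*2**2/11) - 257)*348 = ((-3/(6*4) - 6*4/11) - 257)*348 = ((-3/24 - 1/11*24) - 257)*348 = ((-3*1/24 - 24/11) - 257)*348 = ((-1/8 - 24/11) - 257)*348 = (-203/88 - 257)*348 = -22819/88*348 = -1985253/22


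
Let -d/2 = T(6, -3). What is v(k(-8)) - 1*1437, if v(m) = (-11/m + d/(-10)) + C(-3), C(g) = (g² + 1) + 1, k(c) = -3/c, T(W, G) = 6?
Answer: -21812/15 ≈ -1454.1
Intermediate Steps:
d = -12 (d = -2*6 = -12)
C(g) = 2 + g² (C(g) = (1 + g²) + 1 = 2 + g²)
v(m) = 61/5 - 11/m (v(m) = (-11/m - 12/(-10)) + (2 + (-3)²) = (-11/m - 12*(-⅒)) + (2 + 9) = (-11/m + 6/5) + 11 = (6/5 - 11/m) + 11 = 61/5 - 11/m)
v(k(-8)) - 1*1437 = (61/5 - 11/((-3/(-8)))) - 1*1437 = (61/5 - 11/((-3*(-⅛)))) - 1437 = (61/5 - 11/3/8) - 1437 = (61/5 - 11*8/3) - 1437 = (61/5 - 88/3) - 1437 = -257/15 - 1437 = -21812/15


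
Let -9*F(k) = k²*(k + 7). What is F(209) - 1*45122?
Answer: -1093466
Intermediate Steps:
F(k) = -k²*(7 + k)/9 (F(k) = -k²*(k + 7)/9 = -k²*(7 + k)/9)
F(209) - 1*45122 = (⅑)*209²*(-7 - 1*209) - 1*45122 = (⅑)*43681*(-7 - 209) - 45122 = (⅑)*43681*(-216) - 45122 = -1048344 - 45122 = -1093466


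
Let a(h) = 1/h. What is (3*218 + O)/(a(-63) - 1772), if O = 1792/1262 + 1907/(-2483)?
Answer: -64618532559/174909837401 ≈ -0.36944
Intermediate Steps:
O = 1021451/1566773 (O = 1792*(1/1262) + 1907*(-1/2483) = 896/631 - 1907/2483 = 1021451/1566773 ≈ 0.65195)
(3*218 + O)/(a(-63) - 1772) = (3*218 + 1021451/1566773)/(1/(-63) - 1772) = (654 + 1021451/1566773)/(-1/63 - 1772) = 1025690993/(1566773*(-111637/63)) = (1025690993/1566773)*(-63/111637) = -64618532559/174909837401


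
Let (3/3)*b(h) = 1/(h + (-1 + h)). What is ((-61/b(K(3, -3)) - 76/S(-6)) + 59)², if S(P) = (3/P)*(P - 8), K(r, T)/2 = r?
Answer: 19009600/49 ≈ 3.8795e+5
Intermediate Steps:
K(r, T) = 2*r
S(P) = 3*(-8 + P)/P (S(P) = (3/P)*(-8 + P) = 3*(-8 + P)/P)
b(h) = 1/(-1 + 2*h) (b(h) = 1/(h + (-1 + h)) = 1/(-1 + 2*h))
((-61/b(K(3, -3)) - 76/S(-6)) + 59)² = ((-61/(1/(-1 + 2*(2*3))) - 76/(3 - 24/(-6))) + 59)² = ((-61/(1/(-1 + 2*6)) - 76/(3 - 24*(-⅙))) + 59)² = ((-61/(1/(-1 + 12)) - 76/(3 + 4)) + 59)² = ((-61/(1/11) - 76/7) + 59)² = ((-61/1/11 - 76*⅐) + 59)² = ((-61*11 - 76/7) + 59)² = ((-671 - 76/7) + 59)² = (-4773/7 + 59)² = (-4360/7)² = 19009600/49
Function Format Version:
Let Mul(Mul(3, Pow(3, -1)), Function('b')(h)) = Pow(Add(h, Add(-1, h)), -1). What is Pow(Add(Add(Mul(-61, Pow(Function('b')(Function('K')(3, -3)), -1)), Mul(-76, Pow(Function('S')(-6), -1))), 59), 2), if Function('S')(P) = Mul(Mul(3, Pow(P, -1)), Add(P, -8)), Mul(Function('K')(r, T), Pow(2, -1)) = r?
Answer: Rational(19009600, 49) ≈ 3.8795e+5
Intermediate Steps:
Function('K')(r, T) = Mul(2, r)
Function('S')(P) = Mul(3, Pow(P, -1), Add(-8, P)) (Function('S')(P) = Mul(Mul(3, Pow(P, -1)), Add(-8, P)) = Mul(3, Pow(P, -1), Add(-8, P)))
Function('b')(h) = Pow(Add(-1, Mul(2, h)), -1) (Function('b')(h) = Pow(Add(h, Add(-1, h)), -1) = Pow(Add(-1, Mul(2, h)), -1))
Pow(Add(Add(Mul(-61, Pow(Function('b')(Function('K')(3, -3)), -1)), Mul(-76, Pow(Function('S')(-6), -1))), 59), 2) = Pow(Add(Add(Mul(-61, Pow(Pow(Add(-1, Mul(2, Mul(2, 3))), -1), -1)), Mul(-76, Pow(Add(3, Mul(-24, Pow(-6, -1))), -1))), 59), 2) = Pow(Add(Add(Mul(-61, Pow(Pow(Add(-1, Mul(2, 6)), -1), -1)), Mul(-76, Pow(Add(3, Mul(-24, Rational(-1, 6))), -1))), 59), 2) = Pow(Add(Add(Mul(-61, Pow(Pow(Add(-1, 12), -1), -1)), Mul(-76, Pow(Add(3, 4), -1))), 59), 2) = Pow(Add(Add(Mul(-61, Pow(Pow(11, -1), -1)), Mul(-76, Pow(7, -1))), 59), 2) = Pow(Add(Add(Mul(-61, Pow(Rational(1, 11), -1)), Mul(-76, Rational(1, 7))), 59), 2) = Pow(Add(Add(Mul(-61, 11), Rational(-76, 7)), 59), 2) = Pow(Add(Add(-671, Rational(-76, 7)), 59), 2) = Pow(Add(Rational(-4773, 7), 59), 2) = Pow(Rational(-4360, 7), 2) = Rational(19009600, 49)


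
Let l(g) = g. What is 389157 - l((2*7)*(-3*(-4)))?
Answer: 388989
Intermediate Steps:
389157 - l((2*7)*(-3*(-4))) = 389157 - 2*7*(-3*(-4)) = 389157 - 14*12 = 389157 - 1*168 = 389157 - 168 = 388989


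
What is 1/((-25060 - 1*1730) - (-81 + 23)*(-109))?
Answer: -1/33112 ≈ -3.0201e-5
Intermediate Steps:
1/((-25060 - 1*1730) - (-81 + 23)*(-109)) = 1/((-25060 - 1730) - (-58)*(-109)) = 1/(-26790 - 1*6322) = 1/(-26790 - 6322) = 1/(-33112) = -1/33112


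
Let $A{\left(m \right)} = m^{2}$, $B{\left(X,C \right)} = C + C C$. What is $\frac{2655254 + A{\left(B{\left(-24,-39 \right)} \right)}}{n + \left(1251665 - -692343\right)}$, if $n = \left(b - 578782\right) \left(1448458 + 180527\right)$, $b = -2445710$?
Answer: $- \frac{2425789}{2463425078306} \approx -9.8472 \cdot 10^{-7}$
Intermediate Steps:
$B{\left(X,C \right)} = C + C^{2}$
$n = -4926852100620$ ($n = \left(-2445710 - 578782\right) \left(1448458 + 180527\right) = \left(-3024492\right) 1628985 = -4926852100620$)
$\frac{2655254 + A{\left(B{\left(-24,-39 \right)} \right)}}{n + \left(1251665 - -692343\right)} = \frac{2655254 + \left(- 39 \left(1 - 39\right)\right)^{2}}{-4926852100620 + \left(1251665 - -692343\right)} = \frac{2655254 + \left(\left(-39\right) \left(-38\right)\right)^{2}}{-4926852100620 + \left(1251665 + 692343\right)} = \frac{2655254 + 1482^{2}}{-4926852100620 + 1944008} = \frac{2655254 + 2196324}{-4926850156612} = 4851578 \left(- \frac{1}{4926850156612}\right) = - \frac{2425789}{2463425078306}$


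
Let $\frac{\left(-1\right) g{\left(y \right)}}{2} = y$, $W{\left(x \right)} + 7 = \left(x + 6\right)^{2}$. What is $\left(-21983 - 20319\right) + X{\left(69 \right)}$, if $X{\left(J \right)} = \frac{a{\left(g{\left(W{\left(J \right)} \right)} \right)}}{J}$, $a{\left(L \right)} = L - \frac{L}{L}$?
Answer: $- \frac{2930075}{69} \approx -42465.0$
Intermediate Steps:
$W{\left(x \right)} = -7 + \left(6 + x\right)^{2}$ ($W{\left(x \right)} = -7 + \left(x + 6\right)^{2} = -7 + \left(6 + x\right)^{2}$)
$g{\left(y \right)} = - 2 y$
$a{\left(L \right)} = -1 + L$ ($a{\left(L \right)} = L - 1 = -1 + L$)
$X{\left(J \right)} = \frac{13 - 2 \left(6 + J\right)^{2}}{J}$ ($X{\left(J \right)} = \frac{-1 - 2 \left(-7 + \left(6 + J\right)^{2}\right)}{J} = \frac{-1 - \left(-14 + 2 \left(6 + J\right)^{2}\right)}{J} = \frac{13 - 2 \left(6 + J\right)^{2}}{J}$)
$\left(-21983 - 20319\right) + X{\left(69 \right)} = \left(-21983 - 20319\right) + \frac{13 - 2 \left(6 + 69\right)^{2}}{69} = -42302 + \frac{13 - 2 \cdot 75^{2}}{69} = -42302 + \frac{13 - 11250}{69} = -42302 + \frac{1}{69} \left(-11237\right) = -42302 - \frac{11237}{69} = - \frac{2930075}{69}$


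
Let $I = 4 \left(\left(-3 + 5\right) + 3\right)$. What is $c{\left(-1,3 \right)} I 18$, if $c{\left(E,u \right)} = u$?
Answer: $1080$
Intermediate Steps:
$I = 20$ ($I = 4 \left(2 + 3\right) = 4 \cdot 5 = 20$)
$c{\left(-1,3 \right)} I 18 = 3 \cdot 20 \cdot 18 = 60 \cdot 18 = 1080$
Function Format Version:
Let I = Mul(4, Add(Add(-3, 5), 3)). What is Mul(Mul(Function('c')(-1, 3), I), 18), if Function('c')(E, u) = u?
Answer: 1080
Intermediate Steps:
I = 20 (I = Mul(4, Add(2, 3)) = Mul(4, 5) = 20)
Mul(Mul(Function('c')(-1, 3), I), 18) = Mul(Mul(3, 20), 18) = Mul(60, 18) = 1080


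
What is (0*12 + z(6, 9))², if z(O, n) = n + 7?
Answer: 256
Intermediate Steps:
z(O, n) = 7 + n
(0*12 + z(6, 9))² = (0*12 + (7 + 9))² = (0 + 16)² = 16² = 256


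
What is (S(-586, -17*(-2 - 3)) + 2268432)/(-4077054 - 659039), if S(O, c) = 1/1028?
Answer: -2331948097/4868703604 ≈ -0.47897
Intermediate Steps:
S(O, c) = 1/1028
(S(-586, -17*(-2 - 3)) + 2268432)/(-4077054 - 659039) = (1/1028 + 2268432)/(-4077054 - 659039) = (2331948097/1028)/(-4736093) = (2331948097/1028)*(-1/4736093) = -2331948097/4868703604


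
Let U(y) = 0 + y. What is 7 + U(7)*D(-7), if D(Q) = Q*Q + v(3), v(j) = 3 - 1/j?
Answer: 1106/3 ≈ 368.67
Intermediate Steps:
v(j) = 3 - 1/j
U(y) = y
D(Q) = 8/3 + Q**2 (D(Q) = Q*Q + (3 - 1/3) = Q**2 + (3 - 1*1/3) = Q**2 + (3 - 1/3) = Q**2 + 8/3 = 8/3 + Q**2)
7 + U(7)*D(-7) = 7 + 7*(8/3 + (-7)**2) = 7 + 7*(8/3 + 49) = 7 + 7*(155/3) = 7 + 1085/3 = 1106/3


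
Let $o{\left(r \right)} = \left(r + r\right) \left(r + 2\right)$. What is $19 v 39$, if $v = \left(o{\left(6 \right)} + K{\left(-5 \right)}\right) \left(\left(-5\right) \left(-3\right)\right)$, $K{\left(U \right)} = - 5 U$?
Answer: $1344915$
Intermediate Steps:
$o{\left(r \right)} = 2 r \left(2 + r\right)$
$v = 1815$ ($v = \left(2 \cdot 6 \left(2 + 6\right) - -25\right) \left(\left(-5\right) \left(-3\right)\right) = \left(2 \cdot 6 \cdot 8 + 25\right) 15 = \left(96 + 25\right) 15 = 121 \cdot 15 = 1815$)
$19 v 39 = 19 \cdot 1815 \cdot 39 = 34485 \cdot 39 = 1344915$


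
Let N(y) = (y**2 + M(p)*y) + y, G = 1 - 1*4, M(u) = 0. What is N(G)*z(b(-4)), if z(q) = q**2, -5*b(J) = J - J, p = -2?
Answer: 0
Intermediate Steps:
G = -3 (G = 1 - 4 = -3)
N(y) = y + y**2 (N(y) = (y**2 + 0*y) + y = (y**2 + 0) + y = y**2 + y = y + y**2)
b(J) = 0 (b(J) = -(J - J)/5 = -1/5*0 = 0)
N(G)*z(b(-4)) = -3*(1 - 3)*0**2 = -3*(-2)*0 = 6*0 = 0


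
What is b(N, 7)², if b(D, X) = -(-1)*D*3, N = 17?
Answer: 2601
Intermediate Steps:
b(D, X) = 3*D (b(D, X) = D*3 = 3*D)
b(N, 7)² = (3*17)² = 51² = 2601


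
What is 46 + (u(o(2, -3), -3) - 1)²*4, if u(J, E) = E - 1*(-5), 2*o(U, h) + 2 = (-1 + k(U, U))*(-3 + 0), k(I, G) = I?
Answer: 50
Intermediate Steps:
o(U, h) = ½ - 3*U/2 (o(U, h) = -1 + ((-1 + U)*(-3 + 0))/2 = -1 + ((-1 + U)*(-3))/2 = -1 + (3 - 3*U)/2 = -1 + (3/2 - 3*U/2) = ½ - 3*U/2)
u(J, E) = 5 + E (u(J, E) = E + 5 = 5 + E)
46 + (u(o(2, -3), -3) - 1)²*4 = 46 + ((5 - 3) - 1)²*4 = 46 + (2 - 1)²*4 = 46 + 1²*4 = 46 + 1*4 = 46 + 4 = 50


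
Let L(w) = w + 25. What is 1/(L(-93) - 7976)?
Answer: -1/8044 ≈ -0.00012432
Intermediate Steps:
L(w) = 25 + w
1/(L(-93) - 7976) = 1/((25 - 93) - 7976) = 1/(-68 - 7976) = 1/(-8044) = -1/8044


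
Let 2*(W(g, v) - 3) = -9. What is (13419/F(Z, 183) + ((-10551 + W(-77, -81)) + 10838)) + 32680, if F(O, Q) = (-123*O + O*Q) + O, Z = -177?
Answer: 237276723/7198 ≈ 32964.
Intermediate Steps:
W(g, v) = -3/2 (W(g, v) = 3 + (½)*(-9) = 3 - 9/2 = -3/2)
F(O, Q) = -122*O + O*Q
(13419/F(Z, 183) + ((-10551 + W(-77, -81)) + 10838)) + 32680 = (13419/((-177*(-122 + 183))) + ((-10551 - 3/2) + 10838)) + 32680 = (13419/((-177*61)) + (-21105/2 + 10838)) + 32680 = (13419/(-10797) + 571/2) + 32680 = (13419*(-1/10797) + 571/2) + 32680 = (-4473/3599 + 571/2) + 32680 = 2046083/7198 + 32680 = 237276723/7198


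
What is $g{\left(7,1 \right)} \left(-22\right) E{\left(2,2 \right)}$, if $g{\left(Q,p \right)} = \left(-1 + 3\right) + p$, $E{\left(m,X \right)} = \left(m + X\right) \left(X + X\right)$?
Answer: $-1056$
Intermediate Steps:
$E{\left(m,X \right)} = 2 X \left(X + m\right)$ ($E{\left(m,X \right)} = \left(X + m\right) 2 X = 2 X \left(X + m\right)$)
$g{\left(Q,p \right)} = 2 + p$
$g{\left(7,1 \right)} \left(-22\right) E{\left(2,2 \right)} = \left(2 + 1\right) \left(-22\right) 2 \cdot 2 \left(2 + 2\right) = 3 \left(-22\right) 2 \cdot 2 \cdot 4 = \left(-66\right) 16 = -1056$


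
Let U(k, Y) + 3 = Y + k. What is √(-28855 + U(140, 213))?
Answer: I*√28505 ≈ 168.83*I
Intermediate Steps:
U(k, Y) = -3 + Y + k (U(k, Y) = -3 + (Y + k) = -3 + Y + k)
√(-28855 + U(140, 213)) = √(-28855 + (-3 + 213 + 140)) = √(-28855 + 350) = √(-28505) = I*√28505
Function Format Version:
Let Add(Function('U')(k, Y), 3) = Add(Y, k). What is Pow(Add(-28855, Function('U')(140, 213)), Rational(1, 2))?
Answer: Mul(I, Pow(28505, Rational(1, 2))) ≈ Mul(168.83, I)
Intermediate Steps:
Function('U')(k, Y) = Add(-3, Y, k) (Function('U')(k, Y) = Add(-3, Add(Y, k)) = Add(-3, Y, k))
Pow(Add(-28855, Function('U')(140, 213)), Rational(1, 2)) = Pow(Add(-28855, Add(-3, 213, 140)), Rational(1, 2)) = Pow(Add(-28855, 350), Rational(1, 2)) = Pow(-28505, Rational(1, 2)) = Mul(I, Pow(28505, Rational(1, 2)))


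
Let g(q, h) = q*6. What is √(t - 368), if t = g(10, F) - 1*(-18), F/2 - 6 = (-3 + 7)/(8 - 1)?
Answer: I*√290 ≈ 17.029*I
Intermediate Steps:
F = 92/7 (F = 12 + 2*((-3 + 7)/(8 - 1)) = 12 + 2*(4/7) = 12 + 8/7 = 92/7 ≈ 13.143)
g(q, h) = 6*q
t = 78 (t = 6*10 - 1*(-18) = 60 + 18 = 78)
√(t - 368) = √(78 - 368) = √(-290) = I*√290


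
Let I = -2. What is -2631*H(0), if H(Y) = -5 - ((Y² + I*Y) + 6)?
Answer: 28941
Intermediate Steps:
H(Y) = -11 - Y² + 2*Y (H(Y) = -5 - ((Y² - 2*Y) + 6) = -5 - (6 + Y² - 2*Y) = -5 + (-6 - Y² + 2*Y) = -11 - Y² + 2*Y)
-2631*H(0) = -2631*(-11 - 1*0² + 2*0) = -2631*(-11 - 1*0 + 0) = -2631*(-11 + 0 + 0) = -2631*(-11) = 28941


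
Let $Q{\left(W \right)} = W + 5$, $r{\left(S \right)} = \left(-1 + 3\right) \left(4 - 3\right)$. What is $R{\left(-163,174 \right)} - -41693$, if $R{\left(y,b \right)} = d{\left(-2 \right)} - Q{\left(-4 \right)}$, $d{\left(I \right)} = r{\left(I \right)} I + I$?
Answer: $41686$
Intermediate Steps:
$r{\left(S \right)} = 2$ ($r{\left(S \right)} = 2 \cdot 1 = 2$)
$d{\left(I \right)} = 3 I$ ($d{\left(I \right)} = 2 I + I = 3 I$)
$Q{\left(W \right)} = 5 + W$
$R{\left(y,b \right)} = -7$ ($R{\left(y,b \right)} = 3 \left(-2\right) - \left(5 - 4\right) = -6 - 1 = -7$)
$R{\left(-163,174 \right)} - -41693 = -7 - -41693 = -7 + 41693 = 41686$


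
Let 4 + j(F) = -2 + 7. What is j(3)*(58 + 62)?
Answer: 120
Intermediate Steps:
j(F) = 1 (j(F) = -4 + (-2 + 7) = -4 + 5 = 1)
j(3)*(58 + 62) = 1*(58 + 62) = 1*120 = 120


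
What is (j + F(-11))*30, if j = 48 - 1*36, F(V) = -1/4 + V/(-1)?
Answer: 1365/2 ≈ 682.50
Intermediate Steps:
F(V) = -¼ - V (F(V) = -1*¼ + V*(-1) = -¼ - V)
j = 12 (j = 48 - 36 = 12)
(j + F(-11))*30 = (12 + (-¼ - 1*(-11)))*30 = (12 + (-¼ + 11))*30 = (12 + 43/4)*30 = (91/4)*30 = 1365/2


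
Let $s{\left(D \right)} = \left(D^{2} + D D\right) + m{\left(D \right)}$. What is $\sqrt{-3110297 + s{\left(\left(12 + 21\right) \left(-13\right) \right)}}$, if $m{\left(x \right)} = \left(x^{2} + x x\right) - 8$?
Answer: $11 i \sqrt{19621} \approx 1540.8 i$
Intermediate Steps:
$m{\left(x \right)} = -8 + 2 x^{2}$ ($m{\left(x \right)} = \left(x^{2} + x^{2}\right) - 8 = 2 x^{2} - 8 = -8 + 2 x^{2}$)
$s{\left(D \right)} = -8 + 4 D^{2}$ ($s{\left(D \right)} = \left(D^{2} + D D\right) + \left(-8 + 2 D^{2}\right) = \left(D^{2} + D^{2}\right) + \left(-8 + 2 D^{2}\right) = 2 D^{2} + \left(-8 + 2 D^{2}\right) = -8 + 4 D^{2}$)
$\sqrt{-3110297 + s{\left(\left(12 + 21\right) \left(-13\right) \right)}} = \sqrt{-3110297 - \left(8 - 4 \left(\left(12 + 21\right) \left(-13\right)\right)^{2}\right)} = \sqrt{-3110297 - \left(8 - 4 \left(33 \left(-13\right)\right)^{2}\right)} = \sqrt{-3110297 - \left(8 - 4 \left(-429\right)^{2}\right)} = \sqrt{-3110297 + \left(-8 + 4 \cdot 184041\right)} = \sqrt{-3110297 + \left(-8 + 736164\right)} = \sqrt{-3110297 + 736156} = \sqrt{-2374141} = 11 i \sqrt{19621}$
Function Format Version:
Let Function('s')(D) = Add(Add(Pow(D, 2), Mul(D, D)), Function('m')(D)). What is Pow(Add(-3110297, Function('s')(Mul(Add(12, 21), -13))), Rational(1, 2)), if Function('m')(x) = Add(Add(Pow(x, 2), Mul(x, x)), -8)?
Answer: Mul(11, I, Pow(19621, Rational(1, 2))) ≈ Mul(1540.8, I)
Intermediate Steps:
Function('m')(x) = Add(-8, Mul(2, Pow(x, 2))) (Function('m')(x) = Add(Add(Pow(x, 2), Pow(x, 2)), -8) = Add(Mul(2, Pow(x, 2)), -8) = Add(-8, Mul(2, Pow(x, 2))))
Function('s')(D) = Add(-8, Mul(4, Pow(D, 2))) (Function('s')(D) = Add(Add(Pow(D, 2), Mul(D, D)), Add(-8, Mul(2, Pow(D, 2)))) = Add(Add(Pow(D, 2), Pow(D, 2)), Add(-8, Mul(2, Pow(D, 2)))) = Add(Mul(2, Pow(D, 2)), Add(-8, Mul(2, Pow(D, 2)))) = Add(-8, Mul(4, Pow(D, 2))))
Pow(Add(-3110297, Function('s')(Mul(Add(12, 21), -13))), Rational(1, 2)) = Pow(Add(-3110297, Add(-8, Mul(4, Pow(Mul(Add(12, 21), -13), 2)))), Rational(1, 2)) = Pow(Add(-3110297, Add(-8, Mul(4, Pow(Mul(33, -13), 2)))), Rational(1, 2)) = Pow(Add(-3110297, Add(-8, Mul(4, Pow(-429, 2)))), Rational(1, 2)) = Pow(Add(-3110297, Add(-8, Mul(4, 184041))), Rational(1, 2)) = Pow(Add(-3110297, Add(-8, 736164)), Rational(1, 2)) = Pow(Add(-3110297, 736156), Rational(1, 2)) = Pow(-2374141, Rational(1, 2)) = Mul(11, I, Pow(19621, Rational(1, 2)))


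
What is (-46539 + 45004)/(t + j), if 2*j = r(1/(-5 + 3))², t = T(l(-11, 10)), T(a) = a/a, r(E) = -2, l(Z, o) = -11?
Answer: -1535/3 ≈ -511.67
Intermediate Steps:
T(a) = 1
t = 1
j = 2 (j = (½)*(-2)² = (½)*4 = 2)
(-46539 + 45004)/(t + j) = (-46539 + 45004)/(1 + 2) = -1535/3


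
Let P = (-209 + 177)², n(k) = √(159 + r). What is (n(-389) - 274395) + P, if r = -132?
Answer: -273371 + 3*√3 ≈ -2.7337e+5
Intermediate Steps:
n(k) = 3*√3 (n(k) = √(159 - 132) = √27 = 3*√3)
P = 1024 (P = (-32)² = 1024)
(n(-389) - 274395) + P = (3*√3 - 274395) + 1024 = (-274395 + 3*√3) + 1024 = -273371 + 3*√3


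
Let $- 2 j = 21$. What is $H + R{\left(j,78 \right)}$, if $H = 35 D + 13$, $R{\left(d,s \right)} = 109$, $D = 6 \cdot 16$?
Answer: $3482$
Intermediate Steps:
$j = - \frac{21}{2}$ ($j = \left(- \frac{1}{2}\right) 21 = - \frac{21}{2} \approx -10.5$)
$D = 96$
$H = 3373$ ($H = 35 \cdot 96 + 13 = 3360 + 13 = 3373$)
$H + R{\left(j,78 \right)} = 3373 + 109 = 3482$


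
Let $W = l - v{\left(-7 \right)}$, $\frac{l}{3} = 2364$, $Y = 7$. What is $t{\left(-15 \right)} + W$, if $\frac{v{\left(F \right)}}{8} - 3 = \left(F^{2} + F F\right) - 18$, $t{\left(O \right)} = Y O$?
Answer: $6323$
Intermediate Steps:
$l = 7092$ ($l = 3 \cdot 2364 = 7092$)
$t{\left(O \right)} = 7 O$
$v{\left(F \right)} = -120 + 16 F^{2}$ ($v{\left(F \right)} = 24 + 8 \left(\left(F^{2} + F F\right) - 18\right) = 24 + 8 \left(\left(F^{2} + F^{2}\right) - 18\right) = 24 + 8 \left(2 F^{2} - 18\right) = 24 + 8 \left(-18 + 2 F^{2}\right) = 24 + \left(-144 + 16 F^{2}\right) = -120 + 16 F^{2}$)
$W = 6428$ ($W = 7092 - \left(-120 + 16 \left(-7\right)^{2}\right) = 7092 - \left(-120 + 16 \cdot 49\right) = 7092 - \left(-120 + 784\right) = 7092 - 664 = 6428$)
$t{\left(-15 \right)} + W = 7 \left(-15\right) + 6428 = -105 + 6428 = 6323$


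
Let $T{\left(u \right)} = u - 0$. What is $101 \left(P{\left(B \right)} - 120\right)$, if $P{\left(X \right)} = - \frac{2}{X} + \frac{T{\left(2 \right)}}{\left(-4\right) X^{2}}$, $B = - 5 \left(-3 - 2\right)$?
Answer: $- \frac{15160201}{1250} \approx -12128.0$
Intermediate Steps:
$T{\left(u \right)} = u$ ($T{\left(u \right)} = u + 0 = u$)
$B = 25$ ($B = \left(-5\right) \left(-5\right) = 25$)
$P{\left(X \right)} = - \frac{2}{X} - \frac{1}{2 X^{2}}$ ($P{\left(X \right)} = - \frac{2}{X} + \frac{2}{\left(-4\right) X^{2}} = - \frac{2}{X} + 2 \left(- \frac{1}{4 X^{2}}\right) = - \frac{2}{X} - \frac{1}{2 X^{2}}$)
$101 \left(P{\left(B \right)} - 120\right) = 101 \left(\frac{-1 - 100}{2 \cdot 625} - 120\right) = 101 \left(\frac{1}{2} \cdot \frac{1}{625} \left(-1 - 100\right) - 120\right) = 101 \left(\frac{1}{2} \cdot \frac{1}{625} \left(-101\right) - 120\right) = 101 \left(- \frac{101}{1250} - 120\right) = 101 \left(- \frac{150101}{1250}\right) = - \frac{15160201}{1250}$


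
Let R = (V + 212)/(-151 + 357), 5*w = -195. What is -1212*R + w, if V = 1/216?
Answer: -4769705/3708 ≈ -1286.3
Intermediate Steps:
w = -39 (w = (1/5)*(-195) = -39)
V = 1/216 ≈ 0.0046296
R = 45793/44496 (R = (1/216 + 212)/(-151 + 357) = (45793/216)/206 = (45793/216)*(1/206) = 45793/44496 ≈ 1.0291)
-1212*R + w = -1212*45793/44496 - 39 = -4625093/3708 - 39 = -4769705/3708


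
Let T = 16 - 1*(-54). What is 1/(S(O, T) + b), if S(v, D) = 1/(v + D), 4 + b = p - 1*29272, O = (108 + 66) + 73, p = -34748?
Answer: -317/20295607 ≈ -1.5619e-5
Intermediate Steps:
T = 70 (T = 16 + 54 = 70)
O = 247 (O = 174 + 73 = 247)
b = -64024 (b = -4 + (-34748 - 1*29272) = -4 + (-34748 - 29272) = -4 - 64020 = -64024)
S(v, D) = 1/(D + v)
1/(S(O, T) + b) = 1/(1/(70 + 247) - 64024) = 1/(1/317 - 64024) = 1/(-20295607/317) = -317/20295607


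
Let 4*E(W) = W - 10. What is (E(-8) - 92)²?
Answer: 37249/4 ≈ 9312.3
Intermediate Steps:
E(W) = -5/2 + W/4 (E(W) = (W - 10)/4 = (-10 + W)/4 = -5/2 + W/4)
(E(-8) - 92)² = ((-5/2 + (¼)*(-8)) - 92)² = ((-5/2 - 2) - 92)² = (-9/2 - 92)² = (-193/2)² = 37249/4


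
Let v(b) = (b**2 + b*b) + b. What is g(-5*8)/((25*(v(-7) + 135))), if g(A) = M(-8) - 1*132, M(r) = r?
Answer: -14/565 ≈ -0.024779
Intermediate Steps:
v(b) = b + 2*b**2 (v(b) = (b**2 + b**2) + b = 2*b**2 + b = b + 2*b**2)
g(A) = -140 (g(A) = -8 - 1*132 = -8 - 132 = -140)
g(-5*8)/((25*(v(-7) + 135))) = -140*1/(25*(-7*(1 + 2*(-7)) + 135)) = -140*1/(25*(-7*(1 - 14) + 135)) = -140*1/(25*(-7*(-13) + 135)) = -140*1/(25*(91 + 135)) = -140/(25*226) = -140/5650 = -140*1/5650 = -14/565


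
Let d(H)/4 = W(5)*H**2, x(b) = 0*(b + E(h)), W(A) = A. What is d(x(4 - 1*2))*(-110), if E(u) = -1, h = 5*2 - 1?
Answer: 0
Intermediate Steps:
h = 9 (h = 10 - 1 = 9)
x(b) = 0 (x(b) = 0*(b - 1) = 0*(-1 + b) = 0)
d(H) = 20*H**2 (d(H) = 4*(5*H**2) = 20*H**2)
d(x(4 - 1*2))*(-110) = (20*0**2)*(-110) = (20*0)*(-110) = 0*(-110) = 0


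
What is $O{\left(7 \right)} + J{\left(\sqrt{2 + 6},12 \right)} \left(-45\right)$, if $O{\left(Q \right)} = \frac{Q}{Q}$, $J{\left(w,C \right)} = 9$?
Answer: $-404$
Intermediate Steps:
$O{\left(Q \right)} = 1$
$O{\left(7 \right)} + J{\left(\sqrt{2 + 6},12 \right)} \left(-45\right) = 1 + 9 \left(-45\right) = 1 - 405 = -404$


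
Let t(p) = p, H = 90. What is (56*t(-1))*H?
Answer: -5040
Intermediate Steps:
(56*t(-1))*H = (56*(-1))*90 = -56*90 = -5040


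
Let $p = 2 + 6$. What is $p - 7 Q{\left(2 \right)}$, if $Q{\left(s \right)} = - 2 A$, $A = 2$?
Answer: $36$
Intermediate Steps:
$p = 8$
$Q{\left(s \right)} = -4$ ($Q{\left(s \right)} = \left(-2\right) 2 = -4$)
$p - 7 Q{\left(2 \right)} = 8 - -28 = 8 + 28 = 36$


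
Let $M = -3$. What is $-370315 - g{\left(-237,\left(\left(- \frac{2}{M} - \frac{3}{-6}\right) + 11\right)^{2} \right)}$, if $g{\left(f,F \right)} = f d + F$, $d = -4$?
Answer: $- \frac{13370797}{36} \approx -3.7141 \cdot 10^{5}$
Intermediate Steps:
$g{\left(f,F \right)} = F - 4 f$ ($g{\left(f,F \right)} = f \left(-4\right) + F = - 4 f + F = F - 4 f$)
$-370315 - g{\left(-237,\left(\left(- \frac{2}{M} - \frac{3}{-6}\right) + 11\right)^{2} \right)} = -370315 - \left(\left(\left(- \frac{2}{-3} - \frac{3}{-6}\right) + 11\right)^{2} - -948\right) = -370315 - \left(\left(\left(\left(-2\right) \left(- \frac{1}{3}\right) - - \frac{1}{2}\right) + 11\right)^{2} + 948\right) = -370315 - \left(\left(\left(\frac{2}{3} + \frac{1}{2}\right) + 11\right)^{2} + 948\right) = -370315 - \left(\left(\frac{7}{6} + 11\right)^{2} + 948\right) = -370315 - \left(\left(\frac{73}{6}\right)^{2} + 948\right) = -370315 - \left(\frac{5329}{36} + 948\right) = -370315 - \frac{39457}{36} = - \frac{13370797}{36}$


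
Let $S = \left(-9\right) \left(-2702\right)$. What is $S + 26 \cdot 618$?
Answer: $40386$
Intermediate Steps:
$S = 24318$
$S + 26 \cdot 618 = 24318 + 26 \cdot 618 = 24318 + 16068 = 40386$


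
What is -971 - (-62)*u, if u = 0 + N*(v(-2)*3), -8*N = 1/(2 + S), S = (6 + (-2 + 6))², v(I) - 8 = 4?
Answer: -33107/34 ≈ -973.74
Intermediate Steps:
v(I) = 12 (v(I) = 8 + 4 = 12)
S = 100 (S = (6 + 4)² = 10² = 100)
N = -1/816 (N = -1/(8*(2 + 100)) = -⅛/102 = -⅛*1/102 = -1/816 ≈ -0.0012255)
u = -3/68 (u = 0 - 3/68 = -3/68 ≈ -0.044118)
-971 - (-62)*u = -971 - (-62)*(-3)/68 = -971 - 1*93/34 = -971 - 93/34 = -33107/34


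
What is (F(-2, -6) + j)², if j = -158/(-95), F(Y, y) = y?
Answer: 169744/9025 ≈ 18.808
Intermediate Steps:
j = 158/95 (j = -158*(-1/95) = 158/95 ≈ 1.6632)
(F(-2, -6) + j)² = (-6 + 158/95)² = (-412/95)² = 169744/9025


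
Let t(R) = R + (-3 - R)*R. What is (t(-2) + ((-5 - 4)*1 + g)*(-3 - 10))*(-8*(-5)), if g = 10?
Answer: -520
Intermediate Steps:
t(R) = R + R*(-3 - R)
(t(-2) + ((-5 - 4)*1 + g)*(-3 - 10))*(-8*(-5)) = (-1*(-2)*(2 - 2) + ((-5 - 4)*1 + 10)*(-3 - 10))*(-8*(-5)) = (-1*(-2)*0 + (-9*1 + 10)*(-13))*40 = (0 + (-9 + 10)*(-13))*40 = (0 + 1*(-13))*40 = (0 - 13)*40 = -13*40 = -520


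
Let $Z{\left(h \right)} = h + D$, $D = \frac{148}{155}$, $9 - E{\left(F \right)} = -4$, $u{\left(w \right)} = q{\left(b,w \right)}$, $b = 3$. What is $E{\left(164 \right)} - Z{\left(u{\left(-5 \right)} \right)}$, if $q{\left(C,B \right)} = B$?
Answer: $\frac{2642}{155} \approx 17.045$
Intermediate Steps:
$u{\left(w \right)} = w$
$E{\left(F \right)} = 13$ ($E{\left(F \right)} = 9 - -4 = 9 + 4 = 13$)
$D = \frac{148}{155}$ ($D = 148 \cdot \frac{1}{155} = \frac{148}{155} \approx 0.95484$)
$Z{\left(h \right)} = \frac{148}{155} + h$ ($Z{\left(h \right)} = h + \frac{148}{155} = \frac{148}{155} + h$)
$E{\left(164 \right)} - Z{\left(u{\left(-5 \right)} \right)} = 13 - \left(\frac{148}{155} - 5\right) = 13 - - \frac{627}{155} = 13 + \frac{627}{155} = \frac{2642}{155}$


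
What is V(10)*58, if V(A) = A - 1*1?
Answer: 522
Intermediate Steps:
V(A) = -1 + A (V(A) = A - 1 = -1 + A)
V(10)*58 = (-1 + 10)*58 = 9*58 = 522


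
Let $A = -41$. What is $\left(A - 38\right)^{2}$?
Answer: $6241$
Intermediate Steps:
$\left(A - 38\right)^{2} = \left(-41 - 38\right)^{2} = \left(-79\right)^{2} = 6241$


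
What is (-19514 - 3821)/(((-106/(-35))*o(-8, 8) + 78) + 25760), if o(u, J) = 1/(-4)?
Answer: -1633450/1808607 ≈ -0.90315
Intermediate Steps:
o(u, J) = -¼
(-19514 - 3821)/(((-106/(-35))*o(-8, 8) + 78) + 25760) = (-19514 - 3821)/((-106/(-35)*(-¼) + 78) + 25760) = -23335/((-106*(-1/35)*(-¼) + 78) + 25760) = -23335/(((106/35)*(-¼) + 78) + 25760) = -23335/((-53/70 + 78) + 25760) = -23335/(5407/70 + 25760) = -23335/1808607/70 = -23335*70/1808607 = -1633450/1808607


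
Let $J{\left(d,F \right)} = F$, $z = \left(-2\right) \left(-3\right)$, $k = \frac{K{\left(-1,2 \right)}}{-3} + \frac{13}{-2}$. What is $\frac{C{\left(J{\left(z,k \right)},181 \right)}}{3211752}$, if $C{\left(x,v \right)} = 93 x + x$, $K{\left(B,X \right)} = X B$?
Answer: $- \frac{1645}{9635256} \approx -0.00017073$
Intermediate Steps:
$K{\left(B,X \right)} = B X$
$k = - \frac{35}{6}$ ($k = \frac{\left(-1\right) 2}{-3} + \frac{13}{-2} = \left(-2\right) \left(- \frac{1}{3}\right) + 13 \left(- \frac{1}{2}\right) = \frac{2}{3} - \frac{13}{2} = - \frac{35}{6} \approx -5.8333$)
$z = 6$
$C{\left(x,v \right)} = 94 x$
$\frac{C{\left(J{\left(z,k \right)},181 \right)}}{3211752} = \frac{94 \left(- \frac{35}{6}\right)}{3211752} = \left(- \frac{1645}{3}\right) \frac{1}{3211752} = - \frac{1645}{9635256}$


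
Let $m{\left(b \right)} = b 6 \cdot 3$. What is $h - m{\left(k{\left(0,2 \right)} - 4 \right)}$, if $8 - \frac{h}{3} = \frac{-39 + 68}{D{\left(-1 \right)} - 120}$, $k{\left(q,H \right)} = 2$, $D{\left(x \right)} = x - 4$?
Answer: $\frac{7587}{125} \approx 60.696$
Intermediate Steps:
$D{\left(x \right)} = -4 + x$
$m{\left(b \right)} = 18 b$ ($m{\left(b \right)} = b 18 = 18 b$)
$h = \frac{3087}{125}$ ($h = 24 - 3 \frac{-39 + 68}{\left(-4 - 1\right) - 120} = 24 - 3 \frac{29}{-5 - 120} = 24 - 3 \frac{29}{-125} = 24 - 3 \cdot 29 \left(- \frac{1}{125}\right) = 24 - - \frac{87}{125} = 24 + \frac{87}{125} = \frac{3087}{125} \approx 24.696$)
$h - m{\left(k{\left(0,2 \right)} - 4 \right)} = \frac{3087}{125} - 18 \left(2 - 4\right) = \frac{3087}{125} - 18 \left(-2\right) = \frac{3087}{125} - -36 = \frac{3087}{125} + 36 = \frac{7587}{125}$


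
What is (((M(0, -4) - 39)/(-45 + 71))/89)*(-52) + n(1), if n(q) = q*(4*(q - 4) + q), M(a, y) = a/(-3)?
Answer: -901/89 ≈ -10.124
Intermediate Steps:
M(a, y) = -a/3 (M(a, y) = a*(-⅓) = -a/3)
n(q) = q*(-16 + 5*q) (n(q) = q*(4*(-4 + q) + q) = q*((-16 + 4*q) + q) = q*(-16 + 5*q))
(((M(0, -4) - 39)/(-45 + 71))/89)*(-52) + n(1) = (((-⅓*0 - 39)/(-45 + 71))/89)*(-52) + 1*(-16 + 5*1) = (((0 - 39)/26)*(1/89))*(-52) + 1*(-16 + 5) = (-39*1/26*(1/89))*(-52) + 1*(-11) = -3/2*1/89*(-52) - 11 = -3/178*(-52) - 11 = 78/89 - 11 = -901/89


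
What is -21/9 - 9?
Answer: -34/3 ≈ -11.333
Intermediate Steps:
-21/9 - 9 = -21*⅑ - 9 = -7/3 - 9 = -34/3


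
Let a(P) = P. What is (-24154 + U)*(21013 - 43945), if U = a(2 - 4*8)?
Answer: 554587488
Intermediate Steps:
U = -30 (U = 2 - 4*8 = 2 - 32 = -30)
(-24154 + U)*(21013 - 43945) = (-24154 - 30)*(21013 - 43945) = -24184*(-22932) = 554587488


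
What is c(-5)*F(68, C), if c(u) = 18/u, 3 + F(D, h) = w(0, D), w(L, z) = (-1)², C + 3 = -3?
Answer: 36/5 ≈ 7.2000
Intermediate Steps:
C = -6 (C = -3 - 3 = -6)
w(L, z) = 1
F(D, h) = -2 (F(D, h) = -3 + 1 = -2)
c(-5)*F(68, C) = (18/(-5))*(-2) = (18*(-⅕))*(-2) = -18/5*(-2) = 36/5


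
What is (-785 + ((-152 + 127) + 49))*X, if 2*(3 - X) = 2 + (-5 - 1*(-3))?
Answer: -2283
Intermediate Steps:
X = 3 (X = 3 - (2 + (-5 - 1*(-3)))/2 = 3 - (2 + (-5 + 3))/2 = 3 - (2 - 2)/2 = 3 - ½*0 = 3 + 0 = 3)
(-785 + ((-152 + 127) + 49))*X = (-785 + ((-152 + 127) + 49))*3 = (-785 + (-25 + 49))*3 = (-785 + 24)*3 = -761*3 = -2283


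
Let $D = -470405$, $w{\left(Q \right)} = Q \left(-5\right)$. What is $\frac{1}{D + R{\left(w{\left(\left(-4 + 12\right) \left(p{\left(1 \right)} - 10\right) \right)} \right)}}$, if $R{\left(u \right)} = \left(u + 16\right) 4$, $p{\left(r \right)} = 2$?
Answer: $- \frac{1}{469061} \approx -2.1319 \cdot 10^{-6}$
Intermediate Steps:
$w{\left(Q \right)} = - 5 Q$
$R{\left(u \right)} = 64 + 4 u$ ($R{\left(u \right)} = \left(16 + u\right) 4 = 64 + 4 u$)
$\frac{1}{D + R{\left(w{\left(\left(-4 + 12\right) \left(p{\left(1 \right)} - 10\right) \right)} \right)}} = \frac{1}{-470405 + \left(64 + 4 \left(- 5 \left(-4 + 12\right) \left(2 - 10\right)\right)\right)} = \frac{1}{-470405 + \left(64 + 4 \left(- 5 \cdot 8 \left(-8\right)\right)\right)} = \frac{1}{-470405 + \left(64 + 4 \left(\left(-5\right) \left(-64\right)\right)\right)} = \frac{1}{-470405 + \left(64 + 4 \cdot 320\right)} = \frac{1}{-470405 + \left(64 + 1280\right)} = \frac{1}{-470405 + 1344} = \frac{1}{-469061} = - \frac{1}{469061}$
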